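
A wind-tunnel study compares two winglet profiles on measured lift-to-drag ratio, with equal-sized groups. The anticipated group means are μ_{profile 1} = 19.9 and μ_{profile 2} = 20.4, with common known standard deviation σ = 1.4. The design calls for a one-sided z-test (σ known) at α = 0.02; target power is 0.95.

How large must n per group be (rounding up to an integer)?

n = 215 per group

Standardized effect: d = |μ_{profile 1} − μ_{profile 2}| / σ = |19.9 − 20.4| / 1.4 = 0.3571
For power 0.95 need Φ(δ − z_{0.02}) = 0.95, so δ = z_{0.02} + z_{0.05} = 2.054 + 1.645 = 3.699.
δ = d·√(n/2) ⇒ n = 2(δ/d)² = 2 × (3.699 / 0.3571)² = 214.50.
Rounding up, n = 215 per group.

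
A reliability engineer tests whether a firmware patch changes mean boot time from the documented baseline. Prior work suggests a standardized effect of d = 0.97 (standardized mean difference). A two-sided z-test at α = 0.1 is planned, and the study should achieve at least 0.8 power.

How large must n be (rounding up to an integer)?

n = 7

Set Φ(δ − 1.645) = 0.8; then δ − 1.645 = Φ⁻¹(0.8) = 0.842, giving δ = 2.486.
(For δ > 0 the lower-tail rejection region contributes negligibly to power, so the one-term inversion is standard.)
δ = d·√n ⇒ n = (δ/d)² = (2.486 / 0.97)² = 6.57.
Rounding up, n = 7.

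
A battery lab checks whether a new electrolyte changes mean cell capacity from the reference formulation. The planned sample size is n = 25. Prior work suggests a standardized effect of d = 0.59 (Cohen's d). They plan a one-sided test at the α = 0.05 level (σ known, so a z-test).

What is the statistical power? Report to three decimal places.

Power ≈ 0.904

Noncentrality parameter: δ = d·√n = 0.59 × √25 = 2.9500
One-sided α = 0.05 → critical value z_{0.05} = 1.645.
Power = P(Z > 1.645 − δ) = Φ(1.305) = 0.9041.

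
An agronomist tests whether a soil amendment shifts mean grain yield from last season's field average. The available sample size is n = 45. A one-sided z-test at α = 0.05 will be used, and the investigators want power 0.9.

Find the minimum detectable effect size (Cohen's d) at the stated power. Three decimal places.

Required noncentrality: δ = z_{0.05} + z_{0.10} = 1.645 + 1.282 = 2.926.
δ = d·√n ⇒ d = δ/√n = 2.926/√45 = 0.4362.

d ≈ 0.436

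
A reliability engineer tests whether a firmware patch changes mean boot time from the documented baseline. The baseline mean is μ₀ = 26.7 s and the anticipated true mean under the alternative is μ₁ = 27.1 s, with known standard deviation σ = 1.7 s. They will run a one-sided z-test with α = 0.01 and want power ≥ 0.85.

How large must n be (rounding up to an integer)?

n = 205

Standardized effect: d = |μ₁ − μ₀| / σ = |27.1 − 26.7| / 1.7 = 0.2353
For power 0.85 need Φ(δ − z_{0.01}) = 0.85, so δ = z_{0.01} + z_{0.15} = 2.326 + 1.036 = 3.363.
δ = d·√n ⇒ n = (δ/d)² = (3.363 / 0.2353)² = 204.26.
Round up to the next whole unit.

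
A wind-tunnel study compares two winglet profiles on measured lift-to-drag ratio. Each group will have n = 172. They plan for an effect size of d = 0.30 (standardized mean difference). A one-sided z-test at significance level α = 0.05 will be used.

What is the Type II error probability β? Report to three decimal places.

β ≈ 0.128

Noncentrality parameter: δ = d·√(n/2) = 0.30 × √(172/2) = 2.7821
One-sided α = 0.05 → critical value z_{0.05} = 1.645.
Power = Φ(δ − 1.645) = Φ(1.137) = 0.8723.
Type II error: β = 1 − power = 1 − 0.8723 = 0.1277.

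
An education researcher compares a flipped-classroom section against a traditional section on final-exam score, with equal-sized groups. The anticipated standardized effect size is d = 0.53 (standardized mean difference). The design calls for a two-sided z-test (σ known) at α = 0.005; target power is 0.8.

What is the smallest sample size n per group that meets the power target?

n = 95 per group

Set Φ(δ − 2.807) = 0.8; then δ − 2.807 = Φ⁻¹(0.8) = 0.842, giving δ = 3.649.
(Ignoring the negligible lower-tail rejection probability gives the usual closed-form inversion.)
δ = d·√(n/2) ⇒ n = 2(δ/d)² = 2 × (3.649 / 0.53)² = 94.79.
Rounding up, n = 95 per group.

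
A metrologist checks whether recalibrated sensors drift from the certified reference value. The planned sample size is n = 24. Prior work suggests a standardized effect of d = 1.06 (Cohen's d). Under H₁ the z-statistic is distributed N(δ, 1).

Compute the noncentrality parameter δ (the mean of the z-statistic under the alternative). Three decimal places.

δ ≈ 5.193

δ = d·√n = 1.06 × √24 = 5.1929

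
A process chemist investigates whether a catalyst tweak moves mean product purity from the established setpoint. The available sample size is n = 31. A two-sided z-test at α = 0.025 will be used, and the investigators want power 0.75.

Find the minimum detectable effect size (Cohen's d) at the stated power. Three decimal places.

d ≈ 0.524

Need Φ(δ − 2.241) = 0.75, so δ = 2.241 + 0.674 = 2.916.
(Lower-tail contribution to power is negligible for δ > 0.)
δ = d·√n ⇒ d = δ/√n = 2.916/√31 = 0.5237.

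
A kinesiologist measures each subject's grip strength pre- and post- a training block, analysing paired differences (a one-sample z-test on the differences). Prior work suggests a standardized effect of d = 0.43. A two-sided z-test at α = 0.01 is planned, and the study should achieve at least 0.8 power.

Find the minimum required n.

Set Φ(δ − 2.576) = 0.8; then δ − 2.576 = Φ⁻¹(0.8) = 0.842, giving δ = 3.417.
(Ignoring the negligible lower-tail rejection probability gives the usual closed-form inversion.)
δ = d·√n ⇒ n = (δ/d)² = (3.417 / 0.43)² = 63.16.
Rounding up, n = 64.

n = 64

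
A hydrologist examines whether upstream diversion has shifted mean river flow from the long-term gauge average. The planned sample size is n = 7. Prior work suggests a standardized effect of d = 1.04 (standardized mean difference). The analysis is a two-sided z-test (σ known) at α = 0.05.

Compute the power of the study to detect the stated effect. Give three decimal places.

Power ≈ 0.786

Noncentrality parameter: δ = d·√n = 1.04 × √7 = 2.7516
Two-sided α = 0.05 → critical value z_{0.025} = 1.960.
Power = Φ(δ − 1.960) + Φ(−δ − 1.960) = Φ(0.792) + Φ(-4.712) = 0.7857 + 0.0000 = 0.7857.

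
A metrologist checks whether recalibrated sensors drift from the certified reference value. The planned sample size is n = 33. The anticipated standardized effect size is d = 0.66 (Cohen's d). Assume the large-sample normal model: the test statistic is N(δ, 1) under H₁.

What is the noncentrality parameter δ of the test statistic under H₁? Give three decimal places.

δ ≈ 3.791

δ = d·√n = 0.66 × √33 = 3.7914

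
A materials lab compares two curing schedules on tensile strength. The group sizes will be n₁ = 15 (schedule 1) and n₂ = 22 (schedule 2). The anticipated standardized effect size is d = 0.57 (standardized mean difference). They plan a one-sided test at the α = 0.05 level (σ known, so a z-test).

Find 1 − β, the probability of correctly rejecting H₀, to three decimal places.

Power ≈ 0.523

Noncentrality parameter: λ = d / √(1/n₁ + 1/n₂) = 0.57 / √(1/15 + 1/22) = 1.7023
Critical value for a one-sided test at α = 0.05: z_α = 1.645.
Power = Φ(λ − 1.645) = Φ(0.057) = 0.5229.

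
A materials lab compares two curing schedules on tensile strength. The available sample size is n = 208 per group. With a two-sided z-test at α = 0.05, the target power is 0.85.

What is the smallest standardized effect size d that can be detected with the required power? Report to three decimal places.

d ≈ 0.294

Required noncentrality: δ = z_{0.025} + z_{0.15} = 1.960 + 1.036 = 2.996.
(The second rejection-region term Φ(−δ − z_{α/2}) is negligible and dropped.)
δ = d·√(n/2) ⇒ d = δ/√(n/2) = 2.996/√(208/2) = 0.2938.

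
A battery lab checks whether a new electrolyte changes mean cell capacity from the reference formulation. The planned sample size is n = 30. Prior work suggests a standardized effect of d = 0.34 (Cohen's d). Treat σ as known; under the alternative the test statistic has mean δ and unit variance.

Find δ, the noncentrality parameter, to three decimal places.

δ = d·√n = 0.34 × √30 = 1.8623

δ ≈ 1.862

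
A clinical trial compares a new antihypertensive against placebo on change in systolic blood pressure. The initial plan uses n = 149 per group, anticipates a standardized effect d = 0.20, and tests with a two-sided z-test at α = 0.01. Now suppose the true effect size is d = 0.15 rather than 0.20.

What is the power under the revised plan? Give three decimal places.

With d = 0.15: δ = d·√(n/2) = 0.15 × √(149/2) = 1.2947. Critical value z_{0.005} = 2.576.
Revised power = Φ(δ − 2.576) + Φ(−δ − 2.576) = Φ(-1.281) + Φ(-3.871) = 0.1001 + 0.0001 = 0.1001.

Power ≈ 0.100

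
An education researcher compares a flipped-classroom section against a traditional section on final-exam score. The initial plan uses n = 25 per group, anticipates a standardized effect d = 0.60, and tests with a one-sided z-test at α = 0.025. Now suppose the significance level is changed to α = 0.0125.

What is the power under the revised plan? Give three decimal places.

δ = d·√(n/2) = 0.60 × √(25/2) = 2.1213 (unchanged). New critical value: z_{0.0125} = 2.241.
Revised power = P(Z > 2.241 − δ) = Φ(-0.120) = 0.4522.

Power ≈ 0.452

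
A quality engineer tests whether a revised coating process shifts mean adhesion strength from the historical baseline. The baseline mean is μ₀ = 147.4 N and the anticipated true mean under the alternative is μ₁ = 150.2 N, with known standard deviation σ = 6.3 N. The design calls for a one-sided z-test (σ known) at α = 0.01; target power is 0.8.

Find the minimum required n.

Standardized effect: d = |μ₁ − μ₀| / σ = |150.2 − 147.4| / 6.3 = 0.4444
Set Φ(δ − 2.326) = 0.8; then δ − 2.326 = Φ⁻¹(0.8) = 0.842, giving δ = 3.168.
δ = d·√n ⇒ n = (δ/d)² = (3.168 / 0.4444)² = 50.81.
Round up to the next whole unit.

n = 51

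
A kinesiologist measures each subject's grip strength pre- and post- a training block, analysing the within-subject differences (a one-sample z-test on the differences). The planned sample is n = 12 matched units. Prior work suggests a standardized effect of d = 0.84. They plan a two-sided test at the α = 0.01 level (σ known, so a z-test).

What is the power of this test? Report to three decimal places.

Power ≈ 0.631

Noncentrality parameter: λ = d·√n = 0.84 × √12 = 2.9098
Critical value for a two-sided test at α = 0.01: z_{α/2} = 2.576.
Power = Φ(λ − 2.576) + Φ(−λ − 2.576) = Φ(0.334) + Φ(-5.486) = 0.6308 + 0.0000 = 0.6308.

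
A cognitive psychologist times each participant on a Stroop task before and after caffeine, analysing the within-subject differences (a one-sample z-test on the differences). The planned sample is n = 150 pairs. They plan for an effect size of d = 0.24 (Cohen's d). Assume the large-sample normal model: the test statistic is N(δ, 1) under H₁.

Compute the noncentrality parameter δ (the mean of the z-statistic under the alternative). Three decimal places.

The noncentrality parameter scales effect size by the design's sample-size factor: δ = d·√n = 0.24 × √150 = 2.9394

δ ≈ 2.939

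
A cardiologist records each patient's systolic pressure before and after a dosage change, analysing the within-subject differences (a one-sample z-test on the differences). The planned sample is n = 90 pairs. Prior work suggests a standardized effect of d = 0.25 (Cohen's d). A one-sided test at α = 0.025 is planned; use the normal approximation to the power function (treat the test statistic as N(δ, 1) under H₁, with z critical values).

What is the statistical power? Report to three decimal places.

Power ≈ 0.660

Noncentrality parameter: δ = d·√n = 0.25 × √90 = 2.3717
Critical value for a one-sided test at α = 0.025: z_α = 1.960.
Power = Φ(δ − 1.960) = Φ(0.412) = 0.6597.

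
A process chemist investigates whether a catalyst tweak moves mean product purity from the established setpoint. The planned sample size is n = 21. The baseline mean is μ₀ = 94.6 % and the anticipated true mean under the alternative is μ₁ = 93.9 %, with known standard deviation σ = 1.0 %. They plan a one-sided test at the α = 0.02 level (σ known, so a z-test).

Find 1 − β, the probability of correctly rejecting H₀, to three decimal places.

Standardized effect: d = |μ₁ − μ₀| / σ = |93.9 − 94.6| / 1.0 = 0.7000
Noncentrality parameter: δ = d·√n = 0.7000 × √21 = 3.2078
One-sided α = 0.02 → critical value z_{0.02} = 2.054.
Power = P(Z > 2.054 − δ) = Φ(1.154) = 0.8758.

Power ≈ 0.876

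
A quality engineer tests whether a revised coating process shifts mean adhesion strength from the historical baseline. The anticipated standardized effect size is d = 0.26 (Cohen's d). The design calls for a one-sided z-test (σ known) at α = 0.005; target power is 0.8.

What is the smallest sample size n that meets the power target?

n = 173

For power 0.8 need Φ(δ − z_{0.005}) = 0.8, so δ = z_{0.005} + z_{0.20} = 2.576 + 0.842 = 3.417.
δ = d·√n ⇒ n = (δ/d)² = (3.417 / 0.26)² = 172.77.
Rounding up, n = 173.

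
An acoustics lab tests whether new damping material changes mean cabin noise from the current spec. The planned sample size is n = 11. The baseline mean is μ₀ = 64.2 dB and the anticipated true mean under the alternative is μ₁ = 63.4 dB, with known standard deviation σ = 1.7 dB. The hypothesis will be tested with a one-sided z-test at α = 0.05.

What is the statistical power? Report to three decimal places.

Standardized effect: d = |μ₁ − μ₀| / σ = |63.4 − 64.2| / 1.7 = 0.4706
Noncentrality parameter: δ = d·√n = 0.4706 × √11 = 1.5608
One-sided α = 0.05 → critical value z_{0.05} = 1.645.
Power = Φ(δ − 1.645) = Φ(-0.084) = 0.4665.

Power ≈ 0.466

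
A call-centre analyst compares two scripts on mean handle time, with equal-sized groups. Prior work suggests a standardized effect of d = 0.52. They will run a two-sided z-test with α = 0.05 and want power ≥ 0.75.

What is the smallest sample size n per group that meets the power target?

n = 52 per group

For power 0.75 need Φ(δ − z_{0.025}) = 0.75, so δ = z_{0.025} + z_{0.25} = 1.960 + 0.674 = 2.634.
(Ignoring the negligible lower-tail rejection probability gives the usual closed-form inversion.)
δ = d·√(n/2) ⇒ n = 2(δ/d)² = 2 × (2.634 / 0.52)² = 51.33.
Round up to the next whole unit.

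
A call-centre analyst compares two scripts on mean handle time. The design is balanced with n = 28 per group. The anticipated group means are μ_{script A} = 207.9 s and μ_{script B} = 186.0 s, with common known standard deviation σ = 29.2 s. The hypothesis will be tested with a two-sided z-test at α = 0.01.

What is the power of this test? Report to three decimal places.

Power ≈ 0.591

Standardized effect: d = |μ_{script A} − μ_{script B}| / σ = |207.9 − 186.0| / 29.2 = 0.7500
Noncentrality parameter: δ = d·√(n/2) = 0.7500 × √(28/2) = 2.8062
Critical value for a two-sided test at α = 0.01: z_{α/2} = 2.576.
Power = Φ(δ − 2.576) + Φ(−δ − 2.576) = Φ(0.230) + Φ(-5.382) = 0.5911 + 0.0000 = 0.5911.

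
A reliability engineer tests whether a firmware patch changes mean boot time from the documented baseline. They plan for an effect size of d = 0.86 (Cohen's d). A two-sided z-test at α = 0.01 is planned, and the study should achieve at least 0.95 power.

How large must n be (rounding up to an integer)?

For power 0.95 need Φ(δ − z_{0.005}) = 0.95, so δ = z_{0.005} + z_{0.05} = 2.576 + 1.645 = 4.221.
(The Φ(−δ − z_{α/2}) term is vanishingly small for δ > 0 and is dropped in the standard sample-size formula.)
δ = d·√n ⇒ n = (δ/d)² = (4.221 / 0.86)² = 24.09.
Rounding up, n = 25.

n = 25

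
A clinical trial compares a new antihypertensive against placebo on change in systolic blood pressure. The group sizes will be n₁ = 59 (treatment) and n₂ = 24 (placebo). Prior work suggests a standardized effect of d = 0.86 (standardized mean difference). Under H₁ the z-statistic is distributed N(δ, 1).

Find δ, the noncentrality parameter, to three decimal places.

The noncentrality parameter scales effect size by the design's sample-size factor: δ = d / √(1/n₁ + 1/n₂) = 0.86 / √(1/59 + 1/24) = 3.5521

δ ≈ 3.552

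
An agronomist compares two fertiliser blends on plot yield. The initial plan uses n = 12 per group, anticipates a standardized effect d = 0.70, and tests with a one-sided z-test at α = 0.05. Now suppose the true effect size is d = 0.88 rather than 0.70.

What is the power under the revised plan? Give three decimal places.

Power ≈ 0.695

With d = 0.88: δ = d·√(n/2) = 0.88 × √(12/2) = 2.1556. Critical value z_{0.05} = 1.645.
Revised power = P(Z > 1.645 − δ) = Φ(0.511) = 0.6952.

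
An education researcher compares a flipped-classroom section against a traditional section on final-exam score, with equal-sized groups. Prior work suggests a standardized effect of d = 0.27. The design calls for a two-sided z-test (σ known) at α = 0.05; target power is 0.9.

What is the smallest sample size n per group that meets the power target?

n = 289 per group

For power 0.9 need Φ(δ − z_{0.025}) = 0.9, so δ = z_{0.025} + z_{0.10} = 1.960 + 1.282 = 3.242.
(For δ > 0 the lower-tail rejection region contributes negligibly to power, so the one-term inversion is standard.)
δ = d·√(n/2) ⇒ n = 2(δ/d)² = 2 × (3.242 / 0.27)² = 288.27.
Round up to the next whole unit.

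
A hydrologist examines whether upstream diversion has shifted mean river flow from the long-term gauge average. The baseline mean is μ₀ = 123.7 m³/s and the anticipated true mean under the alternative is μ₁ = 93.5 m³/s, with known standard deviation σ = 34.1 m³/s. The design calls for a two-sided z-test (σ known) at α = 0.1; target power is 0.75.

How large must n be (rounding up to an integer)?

Standardized effect: d = |μ₁ − μ₀| / σ = |93.5 − 123.7| / 34.1 = 0.8856
For power 0.75 need Φ(δ − z_{0.05}) = 0.75, so δ = z_{0.05} + z_{0.25} = 1.645 + 0.674 = 2.319.
(Ignoring the negligible lower-tail rejection probability gives the usual closed-form inversion.)
δ = d·√n ⇒ n = (δ/d)² = (2.319 / 0.8856)² = 6.86.
Rounding up, n = 7.

n = 7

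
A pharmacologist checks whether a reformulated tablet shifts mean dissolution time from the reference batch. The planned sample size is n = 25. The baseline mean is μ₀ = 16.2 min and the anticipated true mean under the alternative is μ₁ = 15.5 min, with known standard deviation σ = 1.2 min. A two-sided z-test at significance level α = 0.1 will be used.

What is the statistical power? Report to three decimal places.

Power ≈ 0.898

Standardized effect: d = |μ₁ − μ₀| / σ = |15.5 − 16.2| / 1.2 = 0.5833
Noncentrality parameter: δ = d·√n = 0.5833 × √25 = 2.9167
Two-sided α = 0.1 → critical value z_{0.05} = 1.645.
Power = Φ(δ − 1.645) + Φ(−δ − 1.645) = Φ(1.272) + Φ(-4.562) = 0.8983 + 0.0000 = 0.8983.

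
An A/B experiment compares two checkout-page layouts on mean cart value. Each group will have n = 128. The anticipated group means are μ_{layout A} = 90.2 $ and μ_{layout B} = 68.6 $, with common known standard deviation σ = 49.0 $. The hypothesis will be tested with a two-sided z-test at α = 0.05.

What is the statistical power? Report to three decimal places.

Power ≈ 0.941

Standardized effect: d = |μ_{layout A} − μ_{layout B}| / σ = |90.2 − 68.6| / 49.0 = 0.4408
Noncentrality parameter: δ = d·√(n/2) = 0.4408 × √(128/2) = 3.5265
Two-sided α = 0.05 → critical value z_{0.025} = 1.960.
Power = Φ(δ − 1.960) + Φ(−δ − 1.960) = Φ(1.567) + Φ(-5.486) = 0.9414 + 0.0000 = 0.9414.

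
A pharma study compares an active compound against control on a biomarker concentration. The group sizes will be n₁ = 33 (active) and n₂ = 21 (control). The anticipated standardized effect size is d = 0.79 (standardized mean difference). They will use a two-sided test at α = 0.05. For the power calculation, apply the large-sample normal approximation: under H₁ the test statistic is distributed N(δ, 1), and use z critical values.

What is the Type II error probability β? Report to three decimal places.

Noncentrality parameter: δ = d / √(1/n₁ + 1/n₂) = 0.79 / √(1/33 + 1/21) = 2.8301
Two-sided α = 0.05 → critical value z_{0.025} = 1.960.
Power = Φ(δ − 1.960) + Φ(−δ − 1.960) = Φ(0.870) + Φ(-4.790) = 0.8079 + 0.0000 = 0.8079.
Type II error: β = 1 − power = 1 − 0.8079 = 0.1921.

β ≈ 0.192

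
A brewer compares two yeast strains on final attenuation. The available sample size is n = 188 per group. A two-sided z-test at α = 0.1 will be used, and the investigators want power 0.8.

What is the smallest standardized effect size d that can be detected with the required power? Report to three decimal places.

d ≈ 0.256

Required noncentrality: δ = z_{0.05} + z_{0.20} = 1.645 + 0.842 = 2.486.
(Lower-tail contribution to power is negligible for δ > 0.)
δ = d·√(n/2) ⇒ d = δ/√(n/2) = 2.486/√(188/2) = 0.2565.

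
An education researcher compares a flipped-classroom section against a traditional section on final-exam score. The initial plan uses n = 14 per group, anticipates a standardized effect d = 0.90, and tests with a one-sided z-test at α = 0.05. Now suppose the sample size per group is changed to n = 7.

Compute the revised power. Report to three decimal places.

With n = 7 per group: δ = d·√(n/2) = 0.90 × √(7/2) = 1.6837. Critical value z_{0.05} = 1.645.
Revised power = Φ(δ − 1.645) = Φ(0.039) = 0.5155.

Power ≈ 0.516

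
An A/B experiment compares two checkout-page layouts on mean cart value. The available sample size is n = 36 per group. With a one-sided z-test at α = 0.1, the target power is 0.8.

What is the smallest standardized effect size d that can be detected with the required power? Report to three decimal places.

Required noncentrality: δ = z_{0.1} + z_{0.20} = 1.282 + 0.842 = 2.123.
δ = d·√(n/2) ⇒ d = δ/√(n/2) = 2.123/√(36/2) = 0.5004.

d ≈ 0.500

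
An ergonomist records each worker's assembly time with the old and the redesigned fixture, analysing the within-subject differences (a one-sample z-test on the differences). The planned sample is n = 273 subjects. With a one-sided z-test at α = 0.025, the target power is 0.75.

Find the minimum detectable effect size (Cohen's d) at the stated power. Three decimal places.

Required noncentrality: δ = z_{0.025} + z_{0.25} = 1.960 + 0.674 = 2.634.
δ = d·√n ⇒ d = δ/√n = 2.634/√273 = 0.1594.

d ≈ 0.159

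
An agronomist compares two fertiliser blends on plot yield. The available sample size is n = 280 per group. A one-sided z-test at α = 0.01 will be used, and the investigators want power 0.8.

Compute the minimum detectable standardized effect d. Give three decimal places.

Required noncentrality: δ = z_{0.01} + z_{0.20} = 2.326 + 0.842 = 3.168.
δ = d·√(n/2) ⇒ d = δ/√(n/2) = 3.168/√(280/2) = 0.2677.

d ≈ 0.268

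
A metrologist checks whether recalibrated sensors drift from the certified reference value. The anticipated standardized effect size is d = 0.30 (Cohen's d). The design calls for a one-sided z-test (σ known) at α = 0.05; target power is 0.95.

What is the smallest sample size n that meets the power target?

For power 0.95 need Φ(δ − z_{0.05}) = 0.95, so δ = z_{0.05} + z_{0.05} = 1.645 + 1.645 = 3.290.
δ = d·√n ⇒ n = (δ/d)² = (3.290 / 0.30)² = 120.25.
Rounding up, n = 121.

n = 121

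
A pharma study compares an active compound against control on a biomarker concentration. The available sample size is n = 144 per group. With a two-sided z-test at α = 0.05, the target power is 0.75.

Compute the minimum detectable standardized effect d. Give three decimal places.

Required noncentrality: δ = z_{0.025} + z_{0.25} = 1.960 + 0.674 = 2.634.
(The second rejection-region term Φ(−δ − z_{α/2}) is negligible and dropped.)
δ = d·√(n/2) ⇒ d = δ/√(n/2) = 2.634/√(144/2) = 0.3105.

d ≈ 0.310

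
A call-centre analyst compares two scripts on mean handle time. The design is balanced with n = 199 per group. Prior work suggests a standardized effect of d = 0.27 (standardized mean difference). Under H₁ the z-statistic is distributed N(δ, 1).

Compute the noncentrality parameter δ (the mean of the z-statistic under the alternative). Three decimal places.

δ = d·√(n/2) = 0.27 × √(199/2) = 2.6932

δ ≈ 2.693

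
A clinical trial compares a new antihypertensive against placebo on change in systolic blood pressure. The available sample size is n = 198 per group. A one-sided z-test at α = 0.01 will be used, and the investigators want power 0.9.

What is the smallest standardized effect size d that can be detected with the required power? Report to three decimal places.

d ≈ 0.363

Need Φ(δ − 2.326) = 0.9, so δ = 2.326 + 1.282 = 3.608.
δ = d·√(n/2) ⇒ d = δ/√(n/2) = 3.608/√(198/2) = 0.3626.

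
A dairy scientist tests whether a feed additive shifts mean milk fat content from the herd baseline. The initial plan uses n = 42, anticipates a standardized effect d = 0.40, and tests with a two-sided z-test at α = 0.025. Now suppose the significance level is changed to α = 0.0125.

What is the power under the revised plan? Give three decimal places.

δ = d·√n = 0.40 × √42 = 2.5923 (unchanged). New critical value: z_{0.0063} = 2.498.
Revised power = Φ(δ − 2.498) + Φ(−δ − 2.498) = Φ(0.095) + Φ(-5.090) = 0.5377 + 0.0000 = 0.5377.

Power ≈ 0.538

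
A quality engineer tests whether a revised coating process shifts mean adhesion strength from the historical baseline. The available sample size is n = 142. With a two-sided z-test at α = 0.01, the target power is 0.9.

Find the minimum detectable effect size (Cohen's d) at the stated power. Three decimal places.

d ≈ 0.324

Need Φ(δ − 2.576) = 0.9, so δ = 2.576 + 1.282 = 3.857.
(Lower-tail contribution to power is negligible for δ > 0.)
δ = d·√n ⇒ d = δ/√n = 3.857/√142 = 0.3237.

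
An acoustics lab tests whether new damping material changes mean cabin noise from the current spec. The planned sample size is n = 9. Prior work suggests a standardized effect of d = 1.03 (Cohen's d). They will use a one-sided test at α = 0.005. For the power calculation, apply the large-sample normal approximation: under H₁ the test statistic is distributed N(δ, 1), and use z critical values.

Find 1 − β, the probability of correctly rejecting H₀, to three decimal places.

Noncentrality parameter: δ = d·√n = 1.03 × √9 = 3.0900
One-sided α = 0.005 → critical value z_{0.005} = 2.576.
Power = P(Z > 2.576 − δ) = Φ(0.514) = 0.6964.

Power ≈ 0.696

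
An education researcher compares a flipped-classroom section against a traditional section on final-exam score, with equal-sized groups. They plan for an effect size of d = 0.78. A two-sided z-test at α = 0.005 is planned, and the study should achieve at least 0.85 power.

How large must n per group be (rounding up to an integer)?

Set Φ(δ − 2.807) = 0.85; then δ − 2.807 = Φ⁻¹(0.85) = 1.036, giving δ = 3.843.
(For δ > 0 the lower-tail rejection region contributes negligibly to power, so the one-term inversion is standard.)
δ = d·√(n/2) ⇒ n = 2(δ/d)² = 2 × (3.843 / 0.78)² = 48.56.
Rounding up, n = 49 per group.

n = 49 per group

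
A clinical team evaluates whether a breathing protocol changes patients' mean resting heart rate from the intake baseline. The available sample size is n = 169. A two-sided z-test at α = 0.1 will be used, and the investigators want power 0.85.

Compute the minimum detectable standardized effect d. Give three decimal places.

Need Φ(δ − 1.645) = 0.85, so δ = 1.645 + 1.036 = 2.681.
(Lower-tail contribution to power is negligible for δ > 0.)
δ = d·√n ⇒ d = δ/√n = 2.681/√169 = 0.2063.

d ≈ 0.206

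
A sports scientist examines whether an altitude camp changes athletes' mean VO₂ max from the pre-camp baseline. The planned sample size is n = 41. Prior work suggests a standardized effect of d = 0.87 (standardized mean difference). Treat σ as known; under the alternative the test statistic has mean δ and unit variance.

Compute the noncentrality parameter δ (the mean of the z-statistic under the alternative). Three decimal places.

δ = d·√n = 0.87 × √41 = 5.5707

δ ≈ 5.571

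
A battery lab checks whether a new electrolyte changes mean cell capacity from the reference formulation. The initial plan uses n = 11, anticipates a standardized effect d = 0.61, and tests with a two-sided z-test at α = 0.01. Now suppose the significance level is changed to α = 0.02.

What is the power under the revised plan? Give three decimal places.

δ = d·√n = 0.61 × √11 = 2.0231 (unchanged). New critical value: z_{0.01} = 2.326.
Revised power = Φ(δ − 2.326) + Φ(−δ − 2.326) = Φ(-0.303) + Φ(-4.349) = 0.3809 + 0.0000 = 0.3809.

Power ≈ 0.381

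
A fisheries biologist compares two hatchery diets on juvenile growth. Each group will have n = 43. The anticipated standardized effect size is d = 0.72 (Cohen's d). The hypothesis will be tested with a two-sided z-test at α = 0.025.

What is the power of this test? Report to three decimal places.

Noncentrality parameter: δ = d·√(n/2) = 0.72 × √(43/2) = 3.3385
Critical value for a two-sided test at α = 0.025: z_{α/2} = 2.241.
Power = Φ(δ − 2.241) + Φ(−δ − 2.241) = Φ(1.097) + Φ(-5.580) = 0.8637 + 0.0000 = 0.8637.

Power ≈ 0.864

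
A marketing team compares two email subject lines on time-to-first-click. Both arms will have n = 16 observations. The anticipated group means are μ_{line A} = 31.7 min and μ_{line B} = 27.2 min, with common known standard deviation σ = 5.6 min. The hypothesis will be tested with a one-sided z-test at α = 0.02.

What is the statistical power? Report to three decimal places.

Standardized effect: d = |μ_{line A} − μ_{line B}| / σ = |31.7 − 27.2| / 5.6 = 0.8036
Noncentrality parameter: δ = d·√(n/2) = 0.8036 × √(16/2) = 2.2728
Critical value for a one-sided test at α = 0.02: z_α = 2.054.
Power = Φ(δ − 2.054) = Φ(0.219) = 0.5867.

Power ≈ 0.587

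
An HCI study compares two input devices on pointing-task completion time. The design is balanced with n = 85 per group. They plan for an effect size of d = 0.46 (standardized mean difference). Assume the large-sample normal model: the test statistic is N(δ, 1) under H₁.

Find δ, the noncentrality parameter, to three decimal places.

δ ≈ 2.999

δ = d·√(n/2) = 0.46 × √(85/2) = 2.9988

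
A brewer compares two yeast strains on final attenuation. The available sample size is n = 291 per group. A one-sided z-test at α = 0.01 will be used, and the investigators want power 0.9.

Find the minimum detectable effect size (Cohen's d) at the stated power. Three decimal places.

Need Φ(δ − 2.326) = 0.9, so δ = 2.326 + 1.282 = 3.608.
δ = d·√(n/2) ⇒ d = δ/√(n/2) = 3.608/√(291/2) = 0.2991.

d ≈ 0.299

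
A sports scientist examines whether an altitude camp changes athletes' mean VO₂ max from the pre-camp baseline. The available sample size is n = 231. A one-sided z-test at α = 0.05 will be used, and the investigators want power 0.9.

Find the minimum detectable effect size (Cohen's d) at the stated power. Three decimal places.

Need Φ(δ − 1.645) = 0.9, so δ = 1.645 + 1.282 = 2.926.
δ = d·√n ⇒ d = δ/√n = 2.926/√231 = 0.1925.

d ≈ 0.193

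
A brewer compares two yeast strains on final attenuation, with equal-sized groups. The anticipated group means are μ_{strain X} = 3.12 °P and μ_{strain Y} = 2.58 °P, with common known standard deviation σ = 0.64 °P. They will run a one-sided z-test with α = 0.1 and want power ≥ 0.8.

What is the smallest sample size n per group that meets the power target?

Standardized effect: d = |μ_{strain X} − μ_{strain Y}| / σ = |3.12 − 2.58| / 0.64 = 0.8438
Set Φ(δ − 1.282) = 0.8; then δ − 1.282 = Φ⁻¹(0.8) = 0.842, giving δ = 2.123.
δ = d·√(n/2) ⇒ n = 2(δ/d)² = 2 × (2.123 / 0.8438)² = 12.66.
Round up to the next whole unit.

n = 13 per group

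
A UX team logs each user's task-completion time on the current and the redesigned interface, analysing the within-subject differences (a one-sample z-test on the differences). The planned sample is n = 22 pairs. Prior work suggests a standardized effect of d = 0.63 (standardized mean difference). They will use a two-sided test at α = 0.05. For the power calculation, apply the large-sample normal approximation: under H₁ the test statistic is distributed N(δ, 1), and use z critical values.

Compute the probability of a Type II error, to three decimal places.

Noncentrality parameter: δ = d·√n = 0.63 × √22 = 2.9550
Two-sided α = 0.05 → critical value z_{0.025} = 1.960.
Power = Φ(δ − 1.960) + Φ(−δ − 1.960) = Φ(0.995) + Φ(-4.915) = 0.8401 + 0.0000 = 0.8401.
Type II error: β = 1 − power = 1 − 0.8401 = 0.1599.

β ≈ 0.160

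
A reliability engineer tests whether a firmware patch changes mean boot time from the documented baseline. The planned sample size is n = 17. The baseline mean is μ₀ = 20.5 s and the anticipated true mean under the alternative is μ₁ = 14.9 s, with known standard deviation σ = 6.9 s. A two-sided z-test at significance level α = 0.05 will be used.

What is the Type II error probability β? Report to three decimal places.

β ≈ 0.083

Standardized effect: d = |μ₁ − μ₀| / σ = |14.9 − 20.5| / 6.9 = 0.8116
Noncentrality parameter: δ = d·√n = 0.8116 × √17 = 3.3463
Critical value for a two-sided test at α = 0.05: z_{α/2} = 1.960.
Power = Φ(δ − 1.960) + Φ(−δ − 1.960) = Φ(1.386) + Φ(-5.306) = 0.9172 + 0.0000 = 0.9172.
Type II error: β = 1 − power = 1 − 0.9172 = 0.0828.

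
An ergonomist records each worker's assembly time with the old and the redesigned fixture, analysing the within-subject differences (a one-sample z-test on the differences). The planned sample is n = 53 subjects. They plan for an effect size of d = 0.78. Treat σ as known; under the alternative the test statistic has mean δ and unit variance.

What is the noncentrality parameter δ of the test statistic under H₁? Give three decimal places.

δ ≈ 5.678

δ = d·√n = 0.78 × √53 = 5.6785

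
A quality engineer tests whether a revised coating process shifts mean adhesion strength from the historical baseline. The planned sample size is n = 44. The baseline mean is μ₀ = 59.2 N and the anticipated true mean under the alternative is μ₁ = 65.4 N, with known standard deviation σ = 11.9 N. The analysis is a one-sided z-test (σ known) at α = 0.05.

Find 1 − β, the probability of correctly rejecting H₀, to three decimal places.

Power ≈ 0.965

Standardized effect: d = |μ₁ − μ₀| / σ = |65.4 − 59.2| / 11.9 = 0.5210
Noncentrality parameter: δ = d·√n = 0.5210 × √44 = 3.4560
One-sided α = 0.05 → critical value z_{0.05} = 1.645.
Power = P(Z > 1.645 − δ) = Φ(1.811) = 0.9649.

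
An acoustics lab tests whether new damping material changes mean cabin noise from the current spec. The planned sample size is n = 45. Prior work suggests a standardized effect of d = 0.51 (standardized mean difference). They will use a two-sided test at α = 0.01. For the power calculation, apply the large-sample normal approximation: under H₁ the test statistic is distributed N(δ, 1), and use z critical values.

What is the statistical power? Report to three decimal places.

Power ≈ 0.801

Noncentrality parameter: δ = d·√n = 0.51 × √45 = 3.4212
Two-sided α = 0.01 → critical value z_{0.005} = 2.576.
Power = Φ(δ − 2.576) + Φ(−δ − 2.576) = Φ(0.845) + Φ(-5.997) = 0.8010 + 0.0000 = 0.8010.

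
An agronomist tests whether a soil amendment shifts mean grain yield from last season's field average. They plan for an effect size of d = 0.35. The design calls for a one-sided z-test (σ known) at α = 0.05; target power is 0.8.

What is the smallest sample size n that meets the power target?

n = 51

Set Φ(δ − 1.645) = 0.8; then δ − 1.645 = Φ⁻¹(0.8) = 0.842, giving δ = 2.486.
δ = d·√n ⇒ n = (δ/d)² = (2.486 / 0.35)² = 50.47.
Round up to the next whole unit.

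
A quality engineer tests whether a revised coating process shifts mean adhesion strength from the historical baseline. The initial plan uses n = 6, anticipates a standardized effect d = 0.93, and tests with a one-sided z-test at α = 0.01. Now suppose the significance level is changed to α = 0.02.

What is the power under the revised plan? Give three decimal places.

δ = d·√n = 0.93 × √6 = 2.2780 (unchanged). New critical value: z_{0.02} = 2.054.
Revised power = P(Z > 2.054 − δ) = Φ(0.224) = 0.5887.

Power ≈ 0.589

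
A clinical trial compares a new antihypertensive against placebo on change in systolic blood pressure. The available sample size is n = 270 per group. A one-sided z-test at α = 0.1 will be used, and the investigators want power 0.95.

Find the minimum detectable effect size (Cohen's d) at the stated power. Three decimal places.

Need Φ(δ − 1.282) = 0.95, so δ = 1.282 + 1.645 = 2.926.
δ = d·√(n/2) ⇒ d = δ/√(n/2) = 2.926/√(270/2) = 0.2519.

d ≈ 0.252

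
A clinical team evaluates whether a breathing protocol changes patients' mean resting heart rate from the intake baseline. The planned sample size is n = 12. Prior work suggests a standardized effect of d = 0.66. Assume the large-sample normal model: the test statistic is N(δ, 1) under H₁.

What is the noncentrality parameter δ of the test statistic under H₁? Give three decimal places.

The noncentrality parameter scales effect size by the design's sample-size factor: δ = d·√n = 0.66 × √12 = 2.2863

δ ≈ 2.286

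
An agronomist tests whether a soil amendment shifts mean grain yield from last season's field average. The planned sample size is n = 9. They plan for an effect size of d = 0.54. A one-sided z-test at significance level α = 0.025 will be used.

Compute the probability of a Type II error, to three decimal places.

β ≈ 0.633

Noncentrality parameter: λ = d·√n = 0.54 × √9 = 1.6200
One-sided α = 0.025 → critical value z_{0.025} = 1.960.
Power = P(Z > 1.960 − λ) = Φ(-0.340) = 0.3669.
Type II error: β = 1 − power = 1 − 0.3669 = 0.6331.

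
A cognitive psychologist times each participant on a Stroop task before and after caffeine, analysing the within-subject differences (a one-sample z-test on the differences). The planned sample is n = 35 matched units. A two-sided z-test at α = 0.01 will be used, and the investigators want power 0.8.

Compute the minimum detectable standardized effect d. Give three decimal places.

d ≈ 0.578

Need Φ(δ − 2.576) = 0.8, so δ = 2.576 + 0.842 = 3.417.
(Lower-tail contribution to power is negligible for δ > 0.)
δ = d·√n ⇒ d = δ/√n = 3.417/√35 = 0.5777.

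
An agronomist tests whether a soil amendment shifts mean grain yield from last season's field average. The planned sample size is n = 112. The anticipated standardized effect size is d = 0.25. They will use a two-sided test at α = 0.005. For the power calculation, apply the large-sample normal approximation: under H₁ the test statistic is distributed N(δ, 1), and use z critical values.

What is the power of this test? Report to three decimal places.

Noncentrality parameter: δ = d·√n = 0.25 × √112 = 2.6458
Two-sided α = 0.005 → critical value z_{0.0025} = 2.807.
Power = Φ(δ − 2.807) + Φ(−δ − 2.807) = Φ(-0.161) + Φ(-5.453) = 0.4359 + 0.0000 = 0.4359.

Power ≈ 0.436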